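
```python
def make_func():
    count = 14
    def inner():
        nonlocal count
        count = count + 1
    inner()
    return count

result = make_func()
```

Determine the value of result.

Step 1: make_func() sets count = 14.
Step 2: inner() uses nonlocal to modify count in make_func's scope: count = 14 + 1 = 15.
Step 3: make_func() returns the modified count = 15

The answer is 15.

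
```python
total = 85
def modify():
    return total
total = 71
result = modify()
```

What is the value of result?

Step 1: total is first set to 85, then reassigned to 71.
Step 2: modify() is called after the reassignment, so it looks up the current global total = 71.
Step 3: result = 71

The answer is 71.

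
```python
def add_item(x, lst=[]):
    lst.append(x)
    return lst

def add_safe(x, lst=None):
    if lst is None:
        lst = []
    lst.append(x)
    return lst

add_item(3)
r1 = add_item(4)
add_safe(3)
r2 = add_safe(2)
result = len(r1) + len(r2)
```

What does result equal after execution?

Step 1: add_item shares mutable default: after 2 calls, lst = [3, 4], len = 2.
Step 2: add_safe creates fresh list each time: r2 = [2], len = 1.
Step 3: result = 2 + 1 = 3

The answer is 3.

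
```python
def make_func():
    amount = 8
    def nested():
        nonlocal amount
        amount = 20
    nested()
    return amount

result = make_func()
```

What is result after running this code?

Step 1: make_func() sets amount = 8.
Step 2: nested() uses nonlocal to reassign amount = 20.
Step 3: result = 20

The answer is 20.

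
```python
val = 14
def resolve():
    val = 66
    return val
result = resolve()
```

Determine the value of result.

Step 1: Global val = 14.
Step 2: resolve() creates local val = 66, shadowing the global.
Step 3: Returns local val = 66. result = 66

The answer is 66.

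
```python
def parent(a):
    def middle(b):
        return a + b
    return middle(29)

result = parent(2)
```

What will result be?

Step 1: parent(2) passes a = 2.
Step 2: middle(29) has b = 29, reads a = 2 from enclosing.
Step 3: result = 2 + 29 = 31

The answer is 31.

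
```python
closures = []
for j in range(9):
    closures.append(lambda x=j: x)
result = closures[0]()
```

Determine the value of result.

Step 1: Default argument x=j captures j's value at each iteration.
Step 2: closures[0] captured x = 0 when j was 0.
Step 3: result = 0

The answer is 0.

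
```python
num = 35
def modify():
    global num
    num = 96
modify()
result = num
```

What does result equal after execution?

Step 1: num = 35 globally.
Step 2: modify() declares global num and sets it to 96.
Step 3: After modify(), global num = 96. result = 96

The answer is 96.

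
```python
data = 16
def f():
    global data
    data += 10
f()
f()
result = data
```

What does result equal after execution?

Step 1: data = 16.
Step 2: First f(): data = 16 + 10 = 26.
Step 3: Second f(): data = 26 + 10 = 36. result = 36

The answer is 36.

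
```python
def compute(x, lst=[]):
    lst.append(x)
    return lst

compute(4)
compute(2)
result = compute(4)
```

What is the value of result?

Step 1: Mutable default argument gotcha! The list [] is created once.
Step 2: Each call appends to the SAME list: [4], [4, 2], [4, 2, 4].
Step 3: result = [4, 2, 4]

The answer is [4, 2, 4].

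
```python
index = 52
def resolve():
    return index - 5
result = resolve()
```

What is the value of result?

Step 1: index = 52 is defined globally.
Step 2: resolve() looks up index from global scope = 52, then computes 52 - 5 = 47.
Step 3: result = 47

The answer is 47.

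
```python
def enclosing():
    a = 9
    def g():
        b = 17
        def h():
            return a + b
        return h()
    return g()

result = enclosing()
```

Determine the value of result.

Step 1: enclosing() defines a = 9. g() defines b = 17.
Step 2: h() accesses both from enclosing scopes: a = 9, b = 17.
Step 3: result = 9 + 17 = 26

The answer is 26.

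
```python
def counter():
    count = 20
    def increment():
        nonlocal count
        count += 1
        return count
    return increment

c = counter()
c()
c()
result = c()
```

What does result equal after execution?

Step 1: counter() creates closure with count = 20.
Step 2: Each c() call increments count via nonlocal. After 3 calls: 20 + 3 = 23.
Step 3: result = 23

The answer is 23.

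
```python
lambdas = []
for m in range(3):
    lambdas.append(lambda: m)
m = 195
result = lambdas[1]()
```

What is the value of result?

Step 1: Lambdas capture the variable m by reference, not by value.
Step 2: After the loop, m is reassigned to 195.
Step 3: lambdas[1]() looks up the current m = 195. result = 195

The answer is 195.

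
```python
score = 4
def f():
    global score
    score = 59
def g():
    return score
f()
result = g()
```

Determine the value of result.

Step 1: score = 4.
Step 2: f() sets global score = 59.
Step 3: g() reads global score = 59. result = 59

The answer is 59.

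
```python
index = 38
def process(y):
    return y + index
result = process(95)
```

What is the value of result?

Step 1: index = 38 is defined globally.
Step 2: process(95) uses parameter y = 95 and looks up index from global scope = 38.
Step 3: result = 95 + 38 = 133

The answer is 133.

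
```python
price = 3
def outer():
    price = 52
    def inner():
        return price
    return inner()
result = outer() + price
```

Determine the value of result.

Step 1: Global price = 3. outer() shadows with price = 52.
Step 2: inner() returns enclosing price = 52. outer() = 52.
Step 3: result = 52 + global price (3) = 55

The answer is 55.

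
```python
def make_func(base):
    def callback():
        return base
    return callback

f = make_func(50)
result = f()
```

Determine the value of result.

Step 1: make_func(50) creates closure capturing base = 50.
Step 2: f() returns the captured base = 50.
Step 3: result = 50

The answer is 50.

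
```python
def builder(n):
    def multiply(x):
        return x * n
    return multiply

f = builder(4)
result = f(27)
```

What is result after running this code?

Step 1: builder(4) returns multiply closure with n = 4.
Step 2: f(27) computes 27 * 4 = 108.
Step 3: result = 108

The answer is 108.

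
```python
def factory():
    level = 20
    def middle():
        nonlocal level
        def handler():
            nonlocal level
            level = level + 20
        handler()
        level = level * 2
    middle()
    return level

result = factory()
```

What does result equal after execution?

Step 1: level = 20.
Step 2: handler() adds 20: level = 20 + 20 = 40.
Step 3: middle() doubles: level = 40 * 2 = 80.
Step 4: result = 80

The answer is 80.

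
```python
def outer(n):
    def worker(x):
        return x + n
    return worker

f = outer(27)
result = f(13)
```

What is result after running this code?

Step 1: outer(27) creates a closure that captures n = 27.
Step 2: f(13) calls the closure with x = 13, returning 13 + 27 = 40.
Step 3: result = 40

The answer is 40.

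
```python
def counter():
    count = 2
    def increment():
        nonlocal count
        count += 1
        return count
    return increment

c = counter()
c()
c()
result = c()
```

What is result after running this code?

Step 1: counter() creates closure with count = 2.
Step 2: Each c() call increments count via nonlocal. After 3 calls: 2 + 3 = 5.
Step 3: result = 5

The answer is 5.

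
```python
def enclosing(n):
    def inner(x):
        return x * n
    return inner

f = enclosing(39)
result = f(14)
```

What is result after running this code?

Step 1: enclosing(39) creates a closure capturing n = 39.
Step 2: f(14) computes 14 * 39 = 546.
Step 3: result = 546

The answer is 546.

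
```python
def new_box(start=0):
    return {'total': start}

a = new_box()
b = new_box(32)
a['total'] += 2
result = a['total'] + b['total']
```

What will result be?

Step 1: new_box() returns a new dict each call (immutable default 0).
Step 2: a = {'total': 0}, b = {'total': 32}.
Step 3: a['total'] += 2 = 2. result = 2 + 32 = 34

The answer is 34.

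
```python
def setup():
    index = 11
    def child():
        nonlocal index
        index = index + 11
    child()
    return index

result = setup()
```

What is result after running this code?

Step 1: setup() sets index = 11.
Step 2: child() uses nonlocal to modify index in setup's scope: index = 11 + 11 = 22.
Step 3: setup() returns the modified index = 22

The answer is 22.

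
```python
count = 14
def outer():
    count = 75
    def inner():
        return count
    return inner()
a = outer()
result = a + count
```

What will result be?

Step 1: outer() has local count = 75. inner() reads from enclosing.
Step 2: outer() returns 75. Global count = 14 unchanged.
Step 3: result = 75 + 14 = 89

The answer is 89.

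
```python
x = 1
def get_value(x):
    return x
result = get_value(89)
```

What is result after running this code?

Step 1: Global x = 1.
Step 2: get_value(89) takes parameter x = 89, which shadows the global.
Step 3: result = 89

The answer is 89.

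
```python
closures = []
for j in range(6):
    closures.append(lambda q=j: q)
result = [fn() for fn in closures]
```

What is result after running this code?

Step 1: Default arg q=j captures j at each iteration.
Step 2: Each lambda has its own default: 0, 1, ..., 5.
Step 3: result = [0, 1, 2, 3, 4, 5]

The answer is [0, 1, 2, 3, 4, 5].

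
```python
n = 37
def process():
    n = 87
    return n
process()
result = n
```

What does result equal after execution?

Step 1: n = 37 globally.
Step 2: process() creates a LOCAL n = 87 (no global keyword!).
Step 3: The global n is unchanged. result = 37

The answer is 37.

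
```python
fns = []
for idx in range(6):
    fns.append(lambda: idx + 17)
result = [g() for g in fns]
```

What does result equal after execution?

Step 1: All lambdas capture idx by reference. After the loop, idx = 5.
Step 2: Each call returns 5 + 17 = 22.
Step 3: result = [22, 22, 22, 22, 22, 22]

The answer is [22, 22, 22, 22, 22, 22].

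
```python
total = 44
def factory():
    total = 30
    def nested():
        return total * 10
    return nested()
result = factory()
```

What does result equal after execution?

Step 1: factory() shadows global total with total = 30.
Step 2: nested() finds total = 30 in enclosing scope, computes 30 * 10 = 300.
Step 3: result = 300

The answer is 300.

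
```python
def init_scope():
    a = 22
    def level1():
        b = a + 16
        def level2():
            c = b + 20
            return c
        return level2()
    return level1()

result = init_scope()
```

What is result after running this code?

Step 1: a = 22. b = a + 16 = 38.
Step 2: c = b + 20 = 38 + 20 = 58.
Step 3: result = 58

The answer is 58.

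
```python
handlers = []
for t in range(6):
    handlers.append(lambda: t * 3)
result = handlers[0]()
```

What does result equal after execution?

Step 1: All lambdas reference the same variable t (late binding).
Step 2: After the loop, t = 5. Every lambda returns t * 3.
Step 3: handlers[0]() = 5 * 3 = 15

The answer is 15.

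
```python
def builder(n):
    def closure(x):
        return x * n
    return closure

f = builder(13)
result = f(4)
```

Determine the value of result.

Step 1: builder(13) creates a closure capturing n = 13.
Step 2: f(4) computes 4 * 13 = 52.
Step 3: result = 52

The answer is 52.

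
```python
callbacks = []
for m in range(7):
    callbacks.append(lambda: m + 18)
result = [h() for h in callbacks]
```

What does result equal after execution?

Step 1: All lambdas capture m by reference. After the loop, m = 6.
Step 2: Each call returns 6 + 18 = 24.
Step 3: result = [24, 24, 24, 24, 24, 24, 24]

The answer is [24, 24, 24, 24, 24, 24, 24].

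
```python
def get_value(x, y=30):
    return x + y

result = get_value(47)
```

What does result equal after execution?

Step 1: get_value(47) uses default y = 30.
Step 2: Returns 47 + 30 = 77.
Step 3: result = 77

The answer is 77.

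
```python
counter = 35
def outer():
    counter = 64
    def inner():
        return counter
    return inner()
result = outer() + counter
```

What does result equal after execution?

Step 1: Global counter = 35. outer() shadows with counter = 64.
Step 2: inner() returns enclosing counter = 64. outer() = 64.
Step 3: result = 64 + global counter (35) = 99

The answer is 99.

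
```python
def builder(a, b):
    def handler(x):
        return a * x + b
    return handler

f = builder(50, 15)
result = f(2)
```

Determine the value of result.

Step 1: builder(50, 15) captures a = 50, b = 15.
Step 2: f(2) computes 50 * 2 + 15 = 115.
Step 3: result = 115

The answer is 115.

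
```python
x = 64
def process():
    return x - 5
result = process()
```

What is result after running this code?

Step 1: x = 64 is defined globally.
Step 2: process() looks up x from global scope = 64, then computes 64 - 5 = 59.
Step 3: result = 59

The answer is 59.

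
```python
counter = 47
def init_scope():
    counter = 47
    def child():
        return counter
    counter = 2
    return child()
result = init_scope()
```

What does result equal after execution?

Step 1: init_scope() sets counter = 47, then later counter = 2.
Step 2: child() is called after counter is reassigned to 2. Closures capture variables by reference, not by value.
Step 3: result = 2

The answer is 2.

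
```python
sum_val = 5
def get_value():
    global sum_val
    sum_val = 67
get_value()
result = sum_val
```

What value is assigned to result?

Step 1: sum_val = 5 globally.
Step 2: get_value() declares global sum_val and sets it to 67.
Step 3: After get_value(), global sum_val = 67. result = 67

The answer is 67.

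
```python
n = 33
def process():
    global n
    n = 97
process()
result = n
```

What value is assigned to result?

Step 1: n = 33 globally.
Step 2: process() declares global n and sets it to 97.
Step 3: After process(), global n = 97. result = 97

The answer is 97.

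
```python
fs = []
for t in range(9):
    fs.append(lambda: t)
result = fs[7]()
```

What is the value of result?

Step 1: The loop creates 9 lambdas, all referencing the same variable t.
Step 2: After the loop, t = 8 (final value).
Step 3: fs[7]() looks up t at call time and finds 8. This is the late binding gotcha. result = 8

The answer is 8.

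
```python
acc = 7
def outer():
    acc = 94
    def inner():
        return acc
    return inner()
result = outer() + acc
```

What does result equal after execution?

Step 1: Global acc = 7. outer() shadows with acc = 94.
Step 2: inner() returns enclosing acc = 94. outer() = 94.
Step 3: result = 94 + global acc (7) = 101

The answer is 101.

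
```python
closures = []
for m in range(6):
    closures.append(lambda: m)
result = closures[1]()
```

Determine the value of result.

Step 1: The loop creates 6 lambdas, all referencing the same variable m.
Step 2: After the loop, m = 5 (final value).
Step 3: closures[1]() looks up m at call time and finds 5. This is the late binding gotcha. result = 5

The answer is 5.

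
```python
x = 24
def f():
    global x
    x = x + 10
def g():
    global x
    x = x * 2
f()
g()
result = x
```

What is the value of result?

Step 1: x = 24.
Step 2: f() adds 10: x = 24 + 10 = 34.
Step 3: g() doubles: x = 34 * 2 = 68.
Step 4: result = 68

The answer is 68.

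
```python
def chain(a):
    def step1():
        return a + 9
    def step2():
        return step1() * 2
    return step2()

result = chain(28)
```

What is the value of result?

Step 1: chain(28) captures a = 28.
Step 2: step2() calls step1() which returns 28 + 9 = 37.
Step 3: step2() returns 37 * 2 = 74

The answer is 74.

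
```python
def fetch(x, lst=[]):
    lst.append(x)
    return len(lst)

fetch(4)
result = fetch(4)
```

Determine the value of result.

Step 1: Mutable default list persists between calls.
Step 2: First call: lst = [4], len = 1. Second call: lst = [4, 4], len = 2.
Step 3: result = 2

The answer is 2.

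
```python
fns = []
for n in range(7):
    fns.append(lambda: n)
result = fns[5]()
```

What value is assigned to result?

Step 1: The loop creates 7 lambdas, all referencing the same variable n.
Step 2: After the loop, n = 6 (final value).
Step 3: fns[5]() looks up n at call time and finds 6. This is the late binding gotcha. result = 6

The answer is 6.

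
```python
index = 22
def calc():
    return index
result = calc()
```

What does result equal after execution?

Step 1: index = 22 is defined in the global scope.
Step 2: calc() looks up index. No local index exists, so Python checks the global scope via LEGB rule and finds index = 22.
Step 3: result = 22

The answer is 22.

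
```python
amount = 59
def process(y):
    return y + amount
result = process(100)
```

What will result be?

Step 1: amount = 59 is defined globally.
Step 2: process(100) uses parameter y = 100 and looks up amount from global scope = 59.
Step 3: result = 100 + 59 = 159

The answer is 159.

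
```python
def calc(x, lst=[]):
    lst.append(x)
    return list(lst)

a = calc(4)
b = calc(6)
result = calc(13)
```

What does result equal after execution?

Step 1: Default list is shared. list() creates copies for return values.
Step 2: Internal list grows: [4] -> [4, 6] -> [4, 6, 13].
Step 3: result = [4, 6, 13]

The answer is [4, 6, 13].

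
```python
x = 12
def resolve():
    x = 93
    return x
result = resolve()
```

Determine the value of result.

Step 1: Global x = 12.
Step 2: resolve() creates local x = 93, shadowing the global.
Step 3: Returns local x = 93. result = 93

The answer is 93.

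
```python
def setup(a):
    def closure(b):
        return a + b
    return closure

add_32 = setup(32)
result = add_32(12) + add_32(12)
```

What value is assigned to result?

Step 1: add_32 captures a = 32.
Step 2: add_32(12) = 32 + 12 = 44, called twice.
Step 3: result = 44 + 44 = 88

The answer is 88.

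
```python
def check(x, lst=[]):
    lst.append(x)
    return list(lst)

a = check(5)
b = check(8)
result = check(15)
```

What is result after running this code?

Step 1: Default list is shared. list() creates copies for return values.
Step 2: Internal list grows: [5] -> [5, 8] -> [5, 8, 15].
Step 3: result = [5, 8, 15]

The answer is [5, 8, 15].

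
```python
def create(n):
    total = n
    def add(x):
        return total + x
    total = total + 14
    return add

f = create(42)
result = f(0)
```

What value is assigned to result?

Step 1: create(42) sets total = 42, then total = 42 + 14 = 56.
Step 2: Closures capture by reference, so add sees total = 56.
Step 3: f(0) returns 56 + 0 = 56

The answer is 56.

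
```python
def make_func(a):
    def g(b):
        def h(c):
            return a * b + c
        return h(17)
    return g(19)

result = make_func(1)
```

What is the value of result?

Step 1: a = 1, b = 19, c = 17.
Step 2: h() computes a * b + c = 1 * 19 + 17 = 36.
Step 3: result = 36

The answer is 36.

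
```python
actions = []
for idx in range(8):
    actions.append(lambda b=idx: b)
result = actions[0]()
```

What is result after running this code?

Step 1: Default argument b=idx captures idx's value at each iteration.
Step 2: actions[0] captured b = 0 when idx was 0.
Step 3: result = 0

The answer is 0.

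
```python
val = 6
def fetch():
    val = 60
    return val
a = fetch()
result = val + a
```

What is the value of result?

Step 1: Global val = 6. fetch() returns local val = 60.
Step 2: a = 60. Global val still = 6.
Step 3: result = 6 + 60 = 66

The answer is 66.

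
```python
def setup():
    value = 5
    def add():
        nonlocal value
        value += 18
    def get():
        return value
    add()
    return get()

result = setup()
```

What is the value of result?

Step 1: value = 5. add() modifies it via nonlocal, get() reads it.
Step 2: add() makes value = 5 + 18 = 23.
Step 3: get() returns 23. result = 23

The answer is 23.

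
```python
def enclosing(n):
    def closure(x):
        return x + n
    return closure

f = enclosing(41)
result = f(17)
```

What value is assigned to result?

Step 1: enclosing(41) creates a closure that captures n = 41.
Step 2: f(17) calls the closure with x = 17, returning 17 + 41 = 58.
Step 3: result = 58

The answer is 58.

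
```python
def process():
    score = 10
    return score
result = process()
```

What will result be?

Step 1: process() defines score = 10 in its local scope.
Step 2: return score finds the local variable score = 10.
Step 3: result = 10

The answer is 10.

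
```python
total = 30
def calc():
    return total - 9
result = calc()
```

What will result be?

Step 1: total = 30 is defined globally.
Step 2: calc() looks up total from global scope = 30, then computes 30 - 9 = 21.
Step 3: result = 21

The answer is 21.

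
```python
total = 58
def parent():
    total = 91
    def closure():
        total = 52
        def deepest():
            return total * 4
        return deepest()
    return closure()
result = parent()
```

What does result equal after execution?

Step 1: deepest() looks up total through LEGB: not local, finds total = 52 in enclosing closure().
Step 2: Returns 52 * 4 = 208.
Step 3: result = 208

The answer is 208.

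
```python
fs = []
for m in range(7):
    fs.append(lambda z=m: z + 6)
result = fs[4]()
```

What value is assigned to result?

Step 1: Default argument z=m captures m's value at definition time.
Step 2: fs[4] was defined when m = 4, so z defaults to 4.
Step 3: result = 4 + 6 = 10 (default arg fixes the late binding issue)

The answer is 10.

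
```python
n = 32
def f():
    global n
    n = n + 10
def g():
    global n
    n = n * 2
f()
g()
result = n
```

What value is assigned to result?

Step 1: n = 32.
Step 2: f() adds 10: n = 32 + 10 = 42.
Step 3: g() doubles: n = 42 * 2 = 84.
Step 4: result = 84

The answer is 84.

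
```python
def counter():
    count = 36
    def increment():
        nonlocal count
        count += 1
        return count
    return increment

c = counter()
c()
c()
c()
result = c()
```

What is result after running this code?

Step 1: counter() creates closure with count = 36.
Step 2: Each c() call increments count via nonlocal. After 4 calls: 36 + 4 = 40.
Step 3: result = 40

The answer is 40.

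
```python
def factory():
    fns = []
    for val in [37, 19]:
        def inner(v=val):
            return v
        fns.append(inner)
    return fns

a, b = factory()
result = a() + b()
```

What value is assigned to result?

Step 1: Default argument v=val captures val at each iteration.
Step 2: a() returns 37 (captured at first iteration), b() returns 19 (captured at second).
Step 3: result = 37 + 19 = 56

The answer is 56.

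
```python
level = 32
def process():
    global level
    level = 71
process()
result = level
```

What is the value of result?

Step 1: level = 32 globally.
Step 2: process() declares global level and sets it to 71.
Step 3: After process(), global level = 71. result = 71

The answer is 71.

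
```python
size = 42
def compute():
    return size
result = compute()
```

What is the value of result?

Step 1: size = 42 is defined in the global scope.
Step 2: compute() looks up size. No local size exists, so Python checks the global scope via LEGB rule and finds size = 42.
Step 3: result = 42

The answer is 42.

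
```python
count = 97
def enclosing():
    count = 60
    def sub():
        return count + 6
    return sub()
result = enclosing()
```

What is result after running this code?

Step 1: enclosing() shadows global count with count = 60.
Step 2: sub() finds count = 60 in enclosing scope, computes 60 + 6 = 66.
Step 3: result = 66

The answer is 66.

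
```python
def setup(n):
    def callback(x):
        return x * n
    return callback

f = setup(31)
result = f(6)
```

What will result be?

Step 1: setup(31) creates a closure capturing n = 31.
Step 2: f(6) computes 6 * 31 = 186.
Step 3: result = 186

The answer is 186.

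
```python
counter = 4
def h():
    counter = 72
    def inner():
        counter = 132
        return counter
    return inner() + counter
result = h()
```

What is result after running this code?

Step 1: h() has local counter = 72. inner() has local counter = 132.
Step 2: inner() returns its local counter = 132.
Step 3: h() returns 132 + its own counter (72) = 204

The answer is 204.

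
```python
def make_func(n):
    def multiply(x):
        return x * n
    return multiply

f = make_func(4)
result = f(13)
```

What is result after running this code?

Step 1: make_func(4) returns multiply closure with n = 4.
Step 2: f(13) computes 13 * 4 = 52.
Step 3: result = 52

The answer is 52.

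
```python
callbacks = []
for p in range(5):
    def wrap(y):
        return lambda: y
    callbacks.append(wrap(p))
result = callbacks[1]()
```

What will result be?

Step 1: wrap(p) creates a new scope capturing y = p at call time.
Step 2: callbacks[1] = wrap(1), so its lambda captures y = 1.
Step 3: result = 1 (closure factory fixes late binding)

The answer is 1.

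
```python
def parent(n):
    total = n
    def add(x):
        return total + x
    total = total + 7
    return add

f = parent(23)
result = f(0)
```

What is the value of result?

Step 1: parent(23) sets total = 23, then total = 23 + 7 = 30.
Step 2: Closures capture by reference, so add sees total = 30.
Step 3: f(0) returns 30 + 0 = 30

The answer is 30.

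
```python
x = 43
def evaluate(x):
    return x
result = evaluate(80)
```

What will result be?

Step 1: Global x = 43.
Step 2: evaluate(80) takes parameter x = 80, which shadows the global.
Step 3: result = 80

The answer is 80.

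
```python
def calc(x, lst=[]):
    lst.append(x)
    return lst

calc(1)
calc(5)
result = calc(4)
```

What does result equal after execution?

Step 1: Mutable default argument gotcha! The list [] is created once.
Step 2: Each call appends to the SAME list: [1], [1, 5], [1, 5, 4].
Step 3: result = [1, 5, 4]

The answer is [1, 5, 4].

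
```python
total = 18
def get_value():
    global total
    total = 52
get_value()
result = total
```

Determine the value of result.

Step 1: total = 18 globally.
Step 2: get_value() declares global total and sets it to 52.
Step 3: After get_value(), global total = 52. result = 52

The answer is 52.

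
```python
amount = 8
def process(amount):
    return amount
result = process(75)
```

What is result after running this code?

Step 1: Global amount = 8.
Step 2: process(75) takes parameter amount = 75, which shadows the global.
Step 3: result = 75

The answer is 75.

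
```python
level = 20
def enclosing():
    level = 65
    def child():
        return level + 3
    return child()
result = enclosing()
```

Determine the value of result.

Step 1: enclosing() shadows global level with level = 65.
Step 2: child() finds level = 65 in enclosing scope, computes 65 + 3 = 68.
Step 3: result = 68

The answer is 68.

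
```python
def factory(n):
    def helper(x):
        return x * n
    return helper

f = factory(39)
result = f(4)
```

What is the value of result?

Step 1: factory(39) creates a closure capturing n = 39.
Step 2: f(4) computes 4 * 39 = 156.
Step 3: result = 156

The answer is 156.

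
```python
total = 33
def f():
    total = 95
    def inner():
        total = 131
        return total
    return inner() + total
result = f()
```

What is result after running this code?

Step 1: f() has local total = 95. inner() has local total = 131.
Step 2: inner() returns its local total = 131.
Step 3: f() returns 131 + its own total (95) = 226

The answer is 226.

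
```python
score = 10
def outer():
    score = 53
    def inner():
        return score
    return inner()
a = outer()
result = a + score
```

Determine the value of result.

Step 1: outer() has local score = 53. inner() reads from enclosing.
Step 2: outer() returns 53. Global score = 10 unchanged.
Step 3: result = 53 + 10 = 63

The answer is 63.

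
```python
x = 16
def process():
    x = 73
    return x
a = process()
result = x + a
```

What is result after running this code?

Step 1: Global x = 16. process() returns local x = 73.
Step 2: a = 73. Global x still = 16.
Step 3: result = 16 + 73 = 89

The answer is 89.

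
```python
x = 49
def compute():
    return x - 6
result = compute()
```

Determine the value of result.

Step 1: x = 49 is defined globally.
Step 2: compute() looks up x from global scope = 49, then computes 49 - 6 = 43.
Step 3: result = 43

The answer is 43.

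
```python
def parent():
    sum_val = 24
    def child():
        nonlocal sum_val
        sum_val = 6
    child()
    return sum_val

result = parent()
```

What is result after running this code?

Step 1: parent() sets sum_val = 24.
Step 2: child() uses nonlocal to reassign sum_val = 6.
Step 3: result = 6

The answer is 6.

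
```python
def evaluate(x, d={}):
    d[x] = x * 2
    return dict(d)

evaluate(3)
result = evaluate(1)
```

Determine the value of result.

Step 1: Mutable default dict is shared across calls.
Step 2: First call adds 3: 6. Second call adds 1: 2.
Step 3: result = {3: 6, 1: 2}

The answer is {3: 6, 1: 2}.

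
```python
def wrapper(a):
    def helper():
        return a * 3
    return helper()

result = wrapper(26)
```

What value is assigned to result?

Step 1: wrapper(26) binds parameter a = 26.
Step 2: helper() accesses a = 26 from enclosing scope.
Step 3: result = 26 * 3 = 78

The answer is 78.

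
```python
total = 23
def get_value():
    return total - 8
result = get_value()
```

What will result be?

Step 1: total = 23 is defined globally.
Step 2: get_value() looks up total from global scope = 23, then computes 23 - 8 = 15.
Step 3: result = 15

The answer is 15.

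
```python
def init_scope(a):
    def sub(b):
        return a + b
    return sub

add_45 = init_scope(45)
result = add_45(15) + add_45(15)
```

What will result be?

Step 1: add_45 captures a = 45.
Step 2: add_45(15) = 45 + 15 = 60, called twice.
Step 3: result = 60 + 60 = 120

The answer is 120.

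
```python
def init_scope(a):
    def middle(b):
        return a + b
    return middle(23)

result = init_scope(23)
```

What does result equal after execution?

Step 1: init_scope(23) passes a = 23.
Step 2: middle(23) has b = 23, reads a = 23 from enclosing.
Step 3: result = 23 + 23 = 46

The answer is 46.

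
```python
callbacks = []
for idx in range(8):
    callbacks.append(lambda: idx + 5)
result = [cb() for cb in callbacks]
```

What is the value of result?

Step 1: All lambdas capture idx by reference. After the loop, idx = 7.
Step 2: Each call returns 7 + 5 = 12.
Step 3: result = [12, 12, 12, 12, 12, 12, 12, 12]

The answer is [12, 12, 12, 12, 12, 12, 12, 12].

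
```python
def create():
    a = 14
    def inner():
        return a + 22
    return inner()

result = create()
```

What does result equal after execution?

Step 1: create() defines a = 14.
Step 2: inner() reads a = 14 from enclosing scope, returns 14 + 22 = 36.
Step 3: result = 36

The answer is 36.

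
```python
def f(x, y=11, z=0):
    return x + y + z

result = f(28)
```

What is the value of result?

Step 1: f(28) uses defaults y = 11, z = 0.
Step 2: Returns 28 + 11 + 0 = 39.
Step 3: result = 39

The answer is 39.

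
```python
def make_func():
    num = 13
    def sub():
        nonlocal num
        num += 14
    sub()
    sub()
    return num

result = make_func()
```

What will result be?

Step 1: num starts at 13.
Step 2: sub() is called 2 times, each adding 14.
Step 3: num = 13 + 14 * 2 = 41

The answer is 41.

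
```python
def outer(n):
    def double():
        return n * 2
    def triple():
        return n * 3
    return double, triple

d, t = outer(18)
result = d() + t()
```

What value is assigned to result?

Step 1: Both closures capture the same n = 18.
Step 2: d() = 18 * 2 = 36, t() = 18 * 3 = 54.
Step 3: result = 36 + 54 = 90

The answer is 90.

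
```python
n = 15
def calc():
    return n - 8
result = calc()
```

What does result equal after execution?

Step 1: n = 15 is defined globally.
Step 2: calc() looks up n from global scope = 15, then computes 15 - 8 = 7.
Step 3: result = 7

The answer is 7.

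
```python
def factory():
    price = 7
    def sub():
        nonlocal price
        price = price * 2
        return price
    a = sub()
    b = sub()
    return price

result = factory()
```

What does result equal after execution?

Step 1: price starts at 7.
Step 2: First sub(): price = 7 * 2 = 14.
Step 3: Second sub(): price = 14 * 2 = 28.
Step 4: result = 28

The answer is 28.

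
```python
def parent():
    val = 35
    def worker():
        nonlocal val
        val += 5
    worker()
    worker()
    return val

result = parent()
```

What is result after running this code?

Step 1: val starts at 35.
Step 2: worker() is called 2 times, each adding 5.
Step 3: val = 35 + 5 * 2 = 45

The answer is 45.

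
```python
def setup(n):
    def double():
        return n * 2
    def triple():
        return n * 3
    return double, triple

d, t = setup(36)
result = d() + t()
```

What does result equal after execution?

Step 1: Both closures capture the same n = 36.
Step 2: d() = 36 * 2 = 72, t() = 36 * 3 = 108.
Step 3: result = 72 + 108 = 180

The answer is 180.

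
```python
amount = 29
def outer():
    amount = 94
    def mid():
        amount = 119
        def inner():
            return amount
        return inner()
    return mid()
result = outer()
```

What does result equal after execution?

Step 1: Three levels of shadowing: global 29, outer 94, mid 119.
Step 2: inner() finds amount = 119 in enclosing mid() scope.
Step 3: result = 119

The answer is 119.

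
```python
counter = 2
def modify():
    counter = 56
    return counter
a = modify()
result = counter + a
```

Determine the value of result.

Step 1: Global counter = 2. modify() returns local counter = 56.
Step 2: a = 56. Global counter still = 2.
Step 3: result = 2 + 56 = 58

The answer is 58.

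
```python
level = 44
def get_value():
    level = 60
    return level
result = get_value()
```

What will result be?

Step 1: Global level = 44.
Step 2: get_value() creates local level = 60, shadowing the global.
Step 3: Returns local level = 60. result = 60

The answer is 60.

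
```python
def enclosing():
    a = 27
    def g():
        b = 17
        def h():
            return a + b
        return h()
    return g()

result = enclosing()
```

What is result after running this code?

Step 1: enclosing() defines a = 27. g() defines b = 17.
Step 2: h() accesses both from enclosing scopes: a = 27, b = 17.
Step 3: result = 27 + 17 = 44

The answer is 44.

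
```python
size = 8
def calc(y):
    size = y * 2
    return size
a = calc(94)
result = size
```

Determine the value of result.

Step 1: Global size = 8.
Step 2: calc(94) creates local size = 94 * 2 = 188.
Step 3: Global size unchanged because no global keyword. result = 8

The answer is 8.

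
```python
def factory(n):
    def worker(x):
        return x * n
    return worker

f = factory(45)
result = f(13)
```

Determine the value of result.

Step 1: factory(45) creates a closure capturing n = 45.
Step 2: f(13) computes 13 * 45 = 585.
Step 3: result = 585

The answer is 585.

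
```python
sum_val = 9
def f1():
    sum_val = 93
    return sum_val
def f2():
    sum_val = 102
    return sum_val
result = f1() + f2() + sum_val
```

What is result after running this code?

Step 1: Each function shadows global sum_val with its own local.
Step 2: f1() returns 93, f2() returns 102.
Step 3: Global sum_val = 9 is unchanged. result = 93 + 102 + 9 = 204

The answer is 204.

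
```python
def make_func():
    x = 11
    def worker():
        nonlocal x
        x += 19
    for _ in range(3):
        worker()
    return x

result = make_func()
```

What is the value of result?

Step 1: x = 11.
Step 2: worker() is called 3 times in a loop, each adding 19 via nonlocal.
Step 3: x = 11 + 19 * 3 = 68

The answer is 68.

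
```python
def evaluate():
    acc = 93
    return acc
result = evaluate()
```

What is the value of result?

Step 1: evaluate() defines acc = 93 in its local scope.
Step 2: return acc finds the local variable acc = 93.
Step 3: result = 93

The answer is 93.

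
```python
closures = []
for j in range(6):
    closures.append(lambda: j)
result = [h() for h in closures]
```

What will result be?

Step 1: All 6 lambdas share the same variable j.
Step 2: After the loop, j = 5.
Step 3: Each call returns 5. result = [5, 5, 5, 5, 5, 5]

The answer is [5, 5, 5, 5, 5, 5].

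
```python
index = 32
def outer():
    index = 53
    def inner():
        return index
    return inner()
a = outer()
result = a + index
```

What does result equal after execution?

Step 1: outer() has local index = 53. inner() reads from enclosing.
Step 2: outer() returns 53. Global index = 32 unchanged.
Step 3: result = 53 + 32 = 85

The answer is 85.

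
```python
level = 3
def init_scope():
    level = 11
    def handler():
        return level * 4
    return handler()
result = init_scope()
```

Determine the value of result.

Step 1: init_scope() shadows global level with level = 11.
Step 2: handler() finds level = 11 in enclosing scope, computes 11 * 4 = 44.
Step 3: result = 44

The answer is 44.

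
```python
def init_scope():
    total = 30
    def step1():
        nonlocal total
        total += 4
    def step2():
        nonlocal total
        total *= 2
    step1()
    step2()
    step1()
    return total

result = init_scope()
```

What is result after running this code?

Step 1: total = 30.
Step 2: step1(): total = 30 + 4 = 34.
Step 3: step2(): total = 34 * 2 = 68.
Step 4: step1(): total = 68 + 4 = 72. result = 72

The answer is 72.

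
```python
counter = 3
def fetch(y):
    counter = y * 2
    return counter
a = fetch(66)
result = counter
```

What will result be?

Step 1: Global counter = 3.
Step 2: fetch(66) creates local counter = 66 * 2 = 132.
Step 3: Global counter unchanged because no global keyword. result = 3

The answer is 3.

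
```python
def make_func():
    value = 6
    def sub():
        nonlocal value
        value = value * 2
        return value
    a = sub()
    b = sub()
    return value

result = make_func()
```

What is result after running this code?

Step 1: value starts at 6.
Step 2: First sub(): value = 6 * 2 = 12.
Step 3: Second sub(): value = 12 * 2 = 24.
Step 4: result = 24

The answer is 24.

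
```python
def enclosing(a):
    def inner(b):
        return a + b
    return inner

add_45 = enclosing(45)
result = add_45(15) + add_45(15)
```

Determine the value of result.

Step 1: add_45 captures a = 45.
Step 2: add_45(15) = 45 + 15 = 60, called twice.
Step 3: result = 60 + 60 = 120

The answer is 120.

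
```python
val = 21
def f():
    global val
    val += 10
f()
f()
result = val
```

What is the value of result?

Step 1: val = 21.
Step 2: First f(): val = 21 + 10 = 31.
Step 3: Second f(): val = 31 + 10 = 41. result = 41

The answer is 41.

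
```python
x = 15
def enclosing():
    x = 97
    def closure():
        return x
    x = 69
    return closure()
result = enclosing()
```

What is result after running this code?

Step 1: enclosing() sets x = 97, then later x = 69.
Step 2: closure() is called after x is reassigned to 69. Closures capture variables by reference, not by value.
Step 3: result = 69

The answer is 69.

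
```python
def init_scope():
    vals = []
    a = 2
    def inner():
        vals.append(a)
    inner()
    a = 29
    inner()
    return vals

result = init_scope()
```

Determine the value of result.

Step 1: a = 2. inner() appends current a to vals.
Step 2: First inner(): appends 2. Then a = 29.
Step 3: Second inner(): appends 29 (closure sees updated a). result = [2, 29]

The answer is [2, 29].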